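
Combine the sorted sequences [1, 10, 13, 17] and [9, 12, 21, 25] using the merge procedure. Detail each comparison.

Merging process:

Compare 1 vs 9: take 1 from left. Merged: [1]
Compare 10 vs 9: take 9 from right. Merged: [1, 9]
Compare 10 vs 12: take 10 from left. Merged: [1, 9, 10]
Compare 13 vs 12: take 12 from right. Merged: [1, 9, 10, 12]
Compare 13 vs 21: take 13 from left. Merged: [1, 9, 10, 12, 13]
Compare 17 vs 21: take 17 from left. Merged: [1, 9, 10, 12, 13, 17]
Append remaining from right: [21, 25]. Merged: [1, 9, 10, 12, 13, 17, 21, 25]

Final merged array: [1, 9, 10, 12, 13, 17, 21, 25]
Total comparisons: 6

The merged array is [1, 9, 10, 12, 13, 17, 21, 25], requiring 6 comparisons. The merge step runs in O(n) time where n is the total number of elements.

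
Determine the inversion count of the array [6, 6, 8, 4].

Finding inversions in [6, 6, 8, 4]:

(0, 3): arr[0]=6 > arr[3]=4
(1, 3): arr[1]=6 > arr[3]=4
(2, 3): arr[2]=8 > arr[3]=4

Total inversions: 3

The array has 3 inversion(s): (0,3), (1,3), (2,3). Each pair (i,j) satisfies i < j and arr[i] > arr[j].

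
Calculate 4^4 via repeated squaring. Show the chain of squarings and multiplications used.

Computing 4^4 by squaring (build up from 4^1; each line after the first costs one multiplication):

4^1 = 4
4^2 = (4^1)^2 = 4^2 = 16
4^4 = (4^2)^2 = 16^2 = 256

Result: 256
Multiplications needed: 2 (2 lines after 4^1)

4^4 = 256. Using exponentiation by squaring, this requires 2 multiplications. The key idea: if the exponent is even, square the half-power; if odd, multiply by the base once.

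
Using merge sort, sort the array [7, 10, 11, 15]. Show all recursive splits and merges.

Merge sort trace:

Split: [7, 10, 11, 15] -> [7, 10] and [11, 15]
  Split: [7, 10] -> [7] and [10]
  Merge: [7] + [10] -> [7, 10]
  Split: [11, 15] -> [11] and [15]
  Merge: [11] + [15] -> [11, 15]
Merge: [7, 10] + [11, 15] -> [7, 10, 11, 15]

Final sorted array: [7, 10, 11, 15]

The merge sort proceeds by recursively splitting the array and merging sorted halves.
After all merges, the sorted array is [7, 10, 11, 15].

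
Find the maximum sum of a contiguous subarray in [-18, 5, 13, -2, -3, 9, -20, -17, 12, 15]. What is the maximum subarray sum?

Using Kadane's algorithm on [-18, 5, 13, -2, -3, 9, -20, -17, 12, 15]:

Scanning through the array:
Position 1 (value 5): max_ending_here = 5, max_so_far = 5
Position 2 (value 13): max_ending_here = 18, max_so_far = 18
Position 3 (value -2): max_ending_here = 16, max_so_far = 18
Position 4 (value -3): max_ending_here = 13, max_so_far = 18
Position 5 (value 9): max_ending_here = 22, max_so_far = 22
Position 6 (value -20): max_ending_here = 2, max_so_far = 22
Position 7 (value -17): max_ending_here = -15, max_so_far = 22
Position 8 (value 12): max_ending_here = 12, max_so_far = 22
Position 9 (value 15): max_ending_here = 27, max_so_far = 27

Maximum subarray: [12, 15]
Maximum sum: 27

The maximum subarray is [12, 15] with sum 27. This subarray runs from index 8 to index 9.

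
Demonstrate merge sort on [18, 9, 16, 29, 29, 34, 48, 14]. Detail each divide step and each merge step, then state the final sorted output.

Merge sort trace:

Split: [18, 9, 16, 29, 29, 34, 48, 14] -> [18, 9, 16, 29] and [29, 34, 48, 14]
  Split: [18, 9, 16, 29] -> [18, 9] and [16, 29]
    Split: [18, 9] -> [18] and [9]
    Merge: [18] + [9] -> [9, 18]
    Split: [16, 29] -> [16] and [29]
    Merge: [16] + [29] -> [16, 29]
  Merge: [9, 18] + [16, 29] -> [9, 16, 18, 29]
  Split: [29, 34, 48, 14] -> [29, 34] and [48, 14]
    Split: [29, 34] -> [29] and [34]
    Merge: [29] + [34] -> [29, 34]
    Split: [48, 14] -> [48] and [14]
    Merge: [48] + [14] -> [14, 48]
  Merge: [29, 34] + [14, 48] -> [14, 29, 34, 48]
Merge: [9, 16, 18, 29] + [14, 29, 34, 48] -> [9, 14, 16, 18, 29, 29, 34, 48]

Final sorted array: [9, 14, 16, 18, 29, 29, 34, 48]

The merge sort proceeds by recursively splitting the array and merging sorted halves.
After all merges, the sorted array is [9, 14, 16, 18, 29, 29, 34, 48].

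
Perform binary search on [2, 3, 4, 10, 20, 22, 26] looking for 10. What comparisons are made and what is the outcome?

Binary search for 10 in [2, 3, 4, 10, 20, 22, 26]:

lo=0, hi=6, mid=3, arr[mid]=10 -> Found target at index 3!

Binary search finds 10 at index 3 after 1 comparisons. The search repeatedly halves the search space by comparing with the middle element.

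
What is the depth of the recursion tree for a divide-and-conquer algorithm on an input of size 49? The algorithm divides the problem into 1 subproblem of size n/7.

For divide and conquer with division factor 7:

Problem sizes at each level:
Level 0: 49
Level 1: 7
Level 2: 1

The root is level 0 and the size-1 base case is level 2 (the tree spans levels 0 through 2, i.e. 3 levels counting the root), so the depth is the number of divisions: log_7(49) = 2

The recursion tree depth is log_7(49) = 2. At each level, the problem size is divided by 7, so it takes 2 divisions to reduce to a base case of size 1. The algorithm makes 1 recursive call at each level.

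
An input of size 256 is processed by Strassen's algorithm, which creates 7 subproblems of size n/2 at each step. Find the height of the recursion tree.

For divide and conquer with division factor 2:

Problem sizes at each level:
Level 0: 256
Level 1: 128
Level 2: 64
Level 3: 32
Level 4: 16
Level 5: 8
Level 6: 4
Level 7: 2
Level 8: 1

The root is level 0 and the size-1 base case is level 8 (the tree spans levels 0 through 8, i.e. 9 levels counting the root), so the depth is the number of divisions: log_2(256) = 8

The recursion tree depth is log_2(256) = 8. At each level, the problem size is divided by 2, so it takes 8 divisions to reduce to a base case of size 1. The algorithm makes 7 recursive calls at each level.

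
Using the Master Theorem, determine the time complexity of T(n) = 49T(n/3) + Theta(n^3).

Master Theorem for T(n) = 49T(n/3) + O(n^3):

a = 49, b = 3, c = 3
log_b(a) = log_3(49) = 3.5425

Case 1: c = 3 < log_3(49) = 3.5425
T(n) = O(n^(log_3 49))

For T(n) = 49T(n/3) + O(n^3): log_3(49) = 3.5425. This is Case 1 of the Master Theorem (c < log_b(a), work dominated by leaves), giving O(n^(log_3 49)).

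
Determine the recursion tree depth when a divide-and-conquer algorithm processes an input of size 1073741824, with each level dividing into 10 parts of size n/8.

For divide and conquer with division factor 8:

Problem sizes at each level:
Level 0: 1073741824
Level 1: 134217728
Level 2: 16777216
Level 3: 2097152
Level 4: 262144
Level 5: 32768
Level 6: 4096
Level 7: 512
Level 8: 64
Level 9: 8
Level 10: 1

The root is level 0 and the size-1 base case is level 10 (the tree spans levels 0 through 10, i.e. 11 levels counting the root), so the depth is the number of divisions: log_8(1073741824) = 10

The recursion tree depth is log_8(1073741824) = 10. At each level, the problem size is divided by 8, so it takes 10 divisions to reduce to a base case of size 1. The algorithm makes 10 recursive calls at each level.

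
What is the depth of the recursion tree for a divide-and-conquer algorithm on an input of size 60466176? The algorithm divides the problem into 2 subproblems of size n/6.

For divide and conquer with division factor 6:

Problem sizes at each level:
Level 0: 60466176
Level 1: 10077696
Level 2: 1679616
Level 3: 279936
Level 4: 46656
Level 5: 7776
Level 6: 1296
Level 7: 216
Level 8: 36
Level 9: 6
Level 10: 1

The root is level 0 and the size-1 base case is level 10 (the tree spans levels 0 through 10, i.e. 11 levels counting the root), so the depth is the number of divisions: log_6(60466176) = 10

The recursion tree depth is log_6(60466176) = 10. At each level, the problem size is divided by 6, so it takes 10 divisions to reduce to a base case of size 1. The algorithm makes 2 recursive calls at each level.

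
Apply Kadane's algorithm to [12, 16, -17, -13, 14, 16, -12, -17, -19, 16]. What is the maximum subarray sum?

Using Kadane's algorithm on [12, 16, -17, -13, 14, 16, -12, -17, -19, 16]:

Scanning through the array:
Position 1 (value 16): max_ending_here = 28, max_so_far = 28
Position 2 (value -17): max_ending_here = 11, max_so_far = 28
Position 3 (value -13): max_ending_here = -2, max_so_far = 28
Position 4 (value 14): max_ending_here = 14, max_so_far = 28
Position 5 (value 16): max_ending_here = 30, max_so_far = 30
Position 6 (value -12): max_ending_here = 18, max_so_far = 30
Position 7 (value -17): max_ending_here = 1, max_so_far = 30
Position 8 (value -19): max_ending_here = -18, max_so_far = 30
Position 9 (value 16): max_ending_here = 16, max_so_far = 30

Maximum subarray: [14, 16]
Maximum sum: 30

The maximum subarray is [14, 16] with sum 30. This subarray runs from index 4 to index 5.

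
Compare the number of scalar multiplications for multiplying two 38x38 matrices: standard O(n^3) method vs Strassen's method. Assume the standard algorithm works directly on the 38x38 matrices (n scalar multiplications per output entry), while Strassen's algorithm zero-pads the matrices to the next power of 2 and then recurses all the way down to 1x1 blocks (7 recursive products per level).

Matrix multiplication for 38x38 matrices:

Strassen's algorithm requires power-of-2 dimensions. Pad 38x38 to 64x64 (next power of 2).

Standard algorithm: 38^3 = 54872 multiplications
Strassen's algorithm: 7^(log2(64)) = 7^6 = 117649 multiplications
Difference: 54872 - 117649 = -62777 (Strassen uses MORE here due to padding overhead — for small or just-over-power-of-2 n, padding can outweigh the per-level savings)

Standard: 54872 multiplications (38^3). Strassen: 117649 multiplications (7^6, after padding to 64x64). Strassen reduces 8 recursive multiplications to 7 at each level.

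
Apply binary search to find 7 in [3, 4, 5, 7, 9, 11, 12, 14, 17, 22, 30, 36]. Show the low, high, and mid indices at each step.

Binary search for 7 in [3, 4, 5, 7, 9, 11, 12, 14, 17, 22, 30, 36]:

lo=0, hi=11, mid=5, arr[mid]=11 -> 11 > 7, search left half
lo=0, hi=4, mid=2, arr[mid]=5 -> 5 < 7, search right half
lo=3, hi=4, mid=3, arr[mid]=7 -> Found target at index 3!

Binary search finds 7 at index 3 after 3 comparisons. The search repeatedly halves the search space by comparing with the middle element.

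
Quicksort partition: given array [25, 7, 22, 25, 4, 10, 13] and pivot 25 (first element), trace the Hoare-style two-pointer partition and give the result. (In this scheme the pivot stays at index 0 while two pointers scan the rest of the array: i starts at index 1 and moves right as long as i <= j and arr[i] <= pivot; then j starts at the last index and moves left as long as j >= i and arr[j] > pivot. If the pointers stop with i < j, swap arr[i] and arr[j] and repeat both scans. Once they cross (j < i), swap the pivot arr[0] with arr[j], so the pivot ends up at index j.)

Hoare-style two-pointer partition with pivot = 25:

Initial array: [25, 7, 22, 25, 4, 10, 13]

Pointers start at i = 1, j = 6.
i ends at 7, j ends at 6: the pointers have crossed (j < i), so scanning stops.

Swap pivot arr[0] with arr[6] to place pivot at position 6: [13, 7, 22, 25, 4, 10, 25]
Pivot position: 6

After partitioning with pivot 25, the array becomes [13, 7, 22, 25, 4, 10, 25]. The pivot is placed at index 6. All elements to the left of the pivot are <= 25, and all elements to the right are > 25.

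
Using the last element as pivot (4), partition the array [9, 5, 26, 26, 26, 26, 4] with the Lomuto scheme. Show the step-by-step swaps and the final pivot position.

Lomuto partition with pivot = 4:

Initial array: [9, 5, 26, 26, 26, 26, 4]

arr[0]=9 > 4: no swap
arr[1]=5 > 4: no swap
arr[2]=26 > 4: no swap
arr[3]=26 > 4: no swap
arr[4]=26 > 4: no swap
arr[5]=26 > 4: no swap

Place pivot at position 0: [4, 5, 26, 26, 26, 26, 9]
Pivot position: 0

After partitioning with pivot 4, the array becomes [4, 5, 26, 26, 26, 26, 9]. The pivot is placed at index 0. All elements to the left of the pivot are <= 4, and all elements to the right are > 4.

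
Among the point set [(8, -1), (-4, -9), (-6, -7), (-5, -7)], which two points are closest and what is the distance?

Computing all pairwise distances among 4 points:

d((8, -1), (-4, -9)) = 14.4222
d((8, -1), (-6, -7)) = 15.2315
d((8, -1), (-5, -7)) = 14.3178
d((-4, -9), (-6, -7)) = 2.8284
d((-4, -9), (-5, -7)) = 2.2361
d((-6, -7), (-5, -7)) = 1.0 <-- minimum

Closest pair: (-6, -7) and (-5, -7) with distance 1.0

The closest pair is (-6, -7) and (-5, -7) with Euclidean distance 1.0. For 4 points, brute-force pairwise comparison is shown above. For large n, the divide-and-conquer algorithm (sort by x, recurse on halves, check the dividing strip) achieves O(n log n).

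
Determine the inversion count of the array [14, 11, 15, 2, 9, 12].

Finding inversions in [14, 11, 15, 2, 9, 12]:

(0, 1): arr[0]=14 > arr[1]=11
(0, 3): arr[0]=14 > arr[3]=2
(0, 4): arr[0]=14 > arr[4]=9
(0, 5): arr[0]=14 > arr[5]=12
(1, 3): arr[1]=11 > arr[3]=2
(1, 4): arr[1]=11 > arr[4]=9
(2, 3): arr[2]=15 > arr[3]=2
(2, 4): arr[2]=15 > arr[4]=9
(2, 5): arr[2]=15 > arr[5]=12

Total inversions: 9

The array has 9 inversion(s): (0,1), (0,3), (0,4), (0,5), (1,3), (1,4), (2,3), (2,4), (2,5). Each pair (i,j) satisfies i < j and arr[i] > arr[j].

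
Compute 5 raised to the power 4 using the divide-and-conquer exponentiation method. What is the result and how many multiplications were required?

Computing 5^4 by squaring (build up from 5^1; each line after the first costs one multiplication):

5^1 = 5
5^2 = (5^1)^2 = 5^2 = 25
5^4 = (5^2)^2 = 25^2 = 625

Result: 625
Multiplications needed: 2 (2 lines after 5^1)

5^4 = 625. Using exponentiation by squaring, this requires 2 multiplications. The key idea: if the exponent is even, square the half-power; if odd, multiply by the base once.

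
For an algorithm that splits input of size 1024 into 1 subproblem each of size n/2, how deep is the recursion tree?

For divide and conquer with division factor 2:

Problem sizes at each level:
Level 0: 1024
Level 1: 512
Level 2: 256
Level 3: 128
Level 4: 64
Level 5: 32
Level 6: 16
Level 7: 8
Level 8: 4
Level 9: 2
Level 10: 1

The root is level 0 and the size-1 base case is level 10 (the tree spans levels 0 through 10, i.e. 11 levels counting the root), so the depth is the number of divisions: log_2(1024) = 10

The recursion tree depth is log_2(1024) = 10. At each level, the problem size is divided by 2, so it takes 10 divisions to reduce to a base case of size 1. The algorithm makes 1 recursive call at each level.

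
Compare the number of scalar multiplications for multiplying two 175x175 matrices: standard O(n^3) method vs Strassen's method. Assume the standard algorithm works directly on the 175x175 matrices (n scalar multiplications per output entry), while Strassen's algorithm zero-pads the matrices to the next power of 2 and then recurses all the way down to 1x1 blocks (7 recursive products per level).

Matrix multiplication for 175x175 matrices:

Strassen's algorithm requires power-of-2 dimensions. Pad 175x175 to 256x256 (next power of 2).

Standard algorithm: 175^3 = 5359375 multiplications
Strassen's algorithm: 7^(log2(256)) = 7^8 = 5764801 multiplications
Difference: 5359375 - 5764801 = -405426 (Strassen uses MORE here due to padding overhead — for small or just-over-power-of-2 n, padding can outweigh the per-level savings)

Standard: 5359375 multiplications (175^3). Strassen: 5764801 multiplications (7^8, after padding to 256x256). Strassen reduces 8 recursive multiplications to 7 at each level.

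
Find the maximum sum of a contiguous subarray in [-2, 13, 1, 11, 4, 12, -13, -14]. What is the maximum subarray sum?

Using Kadane's algorithm on [-2, 13, 1, 11, 4, 12, -13, -14]:

Scanning through the array:
Position 1 (value 13): max_ending_here = 13, max_so_far = 13
Position 2 (value 1): max_ending_here = 14, max_so_far = 14
Position 3 (value 11): max_ending_here = 25, max_so_far = 25
Position 4 (value 4): max_ending_here = 29, max_so_far = 29
Position 5 (value 12): max_ending_here = 41, max_so_far = 41
Position 6 (value -13): max_ending_here = 28, max_so_far = 41
Position 7 (value -14): max_ending_here = 14, max_so_far = 41

Maximum subarray: [13, 1, 11, 4, 12]
Maximum sum: 41

The maximum subarray is [13, 1, 11, 4, 12] with sum 41. This subarray runs from index 1 to index 5.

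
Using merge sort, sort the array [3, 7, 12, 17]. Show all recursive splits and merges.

Merge sort trace:

Split: [3, 7, 12, 17] -> [3, 7] and [12, 17]
  Split: [3, 7] -> [3] and [7]
  Merge: [3] + [7] -> [3, 7]
  Split: [12, 17] -> [12] and [17]
  Merge: [12] + [17] -> [12, 17]
Merge: [3, 7] + [12, 17] -> [3, 7, 12, 17]

Final sorted array: [3, 7, 12, 17]

The merge sort proceeds by recursively splitting the array and merging sorted halves.
After all merges, the sorted array is [3, 7, 12, 17].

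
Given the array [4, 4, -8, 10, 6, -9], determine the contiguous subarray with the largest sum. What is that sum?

Using Kadane's algorithm on [4, 4, -8, 10, 6, -9]:

Scanning through the array:
Position 1 (value 4): max_ending_here = 8, max_so_far = 8
Position 2 (value -8): max_ending_here = 0, max_so_far = 8
Position 3 (value 10): max_ending_here = 10, max_so_far = 10
Position 4 (value 6): max_ending_here = 16, max_so_far = 16
Position 5 (value -9): max_ending_here = 7, max_so_far = 16

Maximum subarray: [4, 4, -8, 10, 6]
Maximum sum: 16

The maximum subarray is [4, 4, -8, 10, 6] with sum 16. This subarray runs from index 0 to index 4.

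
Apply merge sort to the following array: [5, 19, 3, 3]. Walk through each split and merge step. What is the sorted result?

Merge sort trace:

Split: [5, 19, 3, 3] -> [5, 19] and [3, 3]
  Split: [5, 19] -> [5] and [19]
  Merge: [5] + [19] -> [5, 19]
  Split: [3, 3] -> [3] and [3]
  Merge: [3] + [3] -> [3, 3]
Merge: [5, 19] + [3, 3] -> [3, 3, 5, 19]

Final sorted array: [3, 3, 5, 19]

The merge sort proceeds by recursively splitting the array and merging sorted halves.
After all merges, the sorted array is [3, 3, 5, 19].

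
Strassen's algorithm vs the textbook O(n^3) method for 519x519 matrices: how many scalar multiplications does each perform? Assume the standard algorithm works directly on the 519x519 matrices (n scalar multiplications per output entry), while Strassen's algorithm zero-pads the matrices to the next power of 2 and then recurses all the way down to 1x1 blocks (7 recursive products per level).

Matrix multiplication for 519x519 matrices:

Strassen's algorithm requires power-of-2 dimensions. Pad 519x519 to 1024x1024 (next power of 2).

Standard algorithm: 519^3 = 139798359 multiplications
Strassen's algorithm: 7^(log2(1024)) = 7^10 = 282475249 multiplications
Difference: 139798359 - 282475249 = -142676890 (Strassen uses MORE here due to padding overhead — for small or just-over-power-of-2 n, padding can outweigh the per-level savings)

Standard: 139798359 multiplications (519^3). Strassen: 282475249 multiplications (7^10, after padding to 1024x1024). Strassen reduces 8 recursive multiplications to 7 at each level.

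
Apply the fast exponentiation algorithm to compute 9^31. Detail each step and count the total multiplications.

Computing 9^31 by squaring (build up from 9^1; each line after the first costs one multiplication):

9^1 = 9
9^2 = (9^1)^2 = 9^2 = 81
9^3 = 9 * 9^2 = 9 * 81 = 729
9^6 = (9^3)^2 = 729^2 = 531441
9^7 = 9 * 9^6 = 9 * 531441 = 4782969
9^14 = (9^7)^2 = 4782969^2 = 22876792454961
9^15 = 9 * 9^14 = 9 * 22876792454961 = 205891132094649
9^30 = (9^15)^2 = 205891132094649^2 = 42391158275216203514294433201
9^31 = 9 * 9^30 = 9 * 42391158275216203514294433201 = 381520424476945831628649898809

Result: 381520424476945831628649898809
Multiplications needed: 8 (8 lines after 9^1)

9^31 = 381520424476945831628649898809. Using exponentiation by squaring, this requires 8 multiplications. The key idea: if the exponent is even, square the half-power; if odd, multiply by the base once.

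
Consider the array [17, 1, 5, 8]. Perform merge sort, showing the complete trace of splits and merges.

Merge sort trace:

Split: [17, 1, 5, 8] -> [17, 1] and [5, 8]
  Split: [17, 1] -> [17] and [1]
  Merge: [17] + [1] -> [1, 17]
  Split: [5, 8] -> [5] and [8]
  Merge: [5] + [8] -> [5, 8]
Merge: [1, 17] + [5, 8] -> [1, 5, 8, 17]

Final sorted array: [1, 5, 8, 17]

The merge sort proceeds by recursively splitting the array and merging sorted halves.
After all merges, the sorted array is [1, 5, 8, 17].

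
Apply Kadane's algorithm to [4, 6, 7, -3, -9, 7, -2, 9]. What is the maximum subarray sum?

Using Kadane's algorithm on [4, 6, 7, -3, -9, 7, -2, 9]:

Scanning through the array:
Position 1 (value 6): max_ending_here = 10, max_so_far = 10
Position 2 (value 7): max_ending_here = 17, max_so_far = 17
Position 3 (value -3): max_ending_here = 14, max_so_far = 17
Position 4 (value -9): max_ending_here = 5, max_so_far = 17
Position 5 (value 7): max_ending_here = 12, max_so_far = 17
Position 6 (value -2): max_ending_here = 10, max_so_far = 17
Position 7 (value 9): max_ending_here = 19, max_so_far = 19

Maximum subarray: [4, 6, 7, -3, -9, 7, -2, 9]
Maximum sum: 19

The maximum subarray is [4, 6, 7, -3, -9, 7, -2, 9] with sum 19. This subarray runs from index 0 to index 7.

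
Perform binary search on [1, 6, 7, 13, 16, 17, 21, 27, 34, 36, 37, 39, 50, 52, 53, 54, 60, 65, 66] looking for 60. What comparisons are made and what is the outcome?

Binary search for 60 in [1, 6, 7, 13, 16, 17, 21, 27, 34, 36, 37, 39, 50, 52, 53, 54, 60, 65, 66]:

lo=0, hi=18, mid=9, arr[mid]=36 -> 36 < 60, search right half
lo=10, hi=18, mid=14, arr[mid]=53 -> 53 < 60, search right half
lo=15, hi=18, mid=16, arr[mid]=60 -> Found target at index 16!

Binary search finds 60 at index 16 after 3 comparisons. The search repeatedly halves the search space by comparing with the middle element.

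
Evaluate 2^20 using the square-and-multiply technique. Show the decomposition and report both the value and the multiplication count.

Computing 2^20 by squaring (build up from 2^1; each line after the first costs one multiplication):

2^1 = 2
2^2 = (2^1)^2 = 2^2 = 4
2^4 = (2^2)^2 = 4^2 = 16
2^5 = 2 * 2^4 = 2 * 16 = 32
2^10 = (2^5)^2 = 32^2 = 1024
2^20 = (2^10)^2 = 1024^2 = 1048576

Result: 1048576
Multiplications needed: 5 (5 lines after 2^1)

2^20 = 1048576. Using exponentiation by squaring, this requires 5 multiplications. The key idea: if the exponent is even, square the half-power; if odd, multiply by the base once.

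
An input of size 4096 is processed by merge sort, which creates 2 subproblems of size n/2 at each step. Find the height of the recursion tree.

For divide and conquer with division factor 2:

Problem sizes at each level:
Level 0: 4096
Level 1: 2048
Level 2: 1024
Level 3: 512
Level 4: 256
Level 5: 128
Level 6: 64
Level 7: 32
Level 8: 16
Level 9: 8
Level 10: 4
Level 11: 2
Level 12: 1

The root is level 0 and the size-1 base case is level 12 (the tree spans levels 0 through 12, i.e. 13 levels counting the root), so the depth is the number of divisions: log_2(4096) = 12

The recursion tree depth is log_2(4096) = 12. At each level, the problem size is divided by 2, so it takes 12 divisions to reduce to a base case of size 1. The algorithm makes 2 recursive calls at each level.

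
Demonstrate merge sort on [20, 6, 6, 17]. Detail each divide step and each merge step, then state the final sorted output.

Merge sort trace:

Split: [20, 6, 6, 17] -> [20, 6] and [6, 17]
  Split: [20, 6] -> [20] and [6]
  Merge: [20] + [6] -> [6, 20]
  Split: [6, 17] -> [6] and [17]
  Merge: [6] + [17] -> [6, 17]
Merge: [6, 20] + [6, 17] -> [6, 6, 17, 20]

Final sorted array: [6, 6, 17, 20]

The merge sort proceeds by recursively splitting the array and merging sorted halves.
After all merges, the sorted array is [6, 6, 17, 20].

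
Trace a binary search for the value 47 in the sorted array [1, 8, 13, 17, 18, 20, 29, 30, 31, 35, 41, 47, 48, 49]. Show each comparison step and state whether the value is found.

Binary search for 47 in [1, 8, 13, 17, 18, 20, 29, 30, 31, 35, 41, 47, 48, 49]:

lo=0, hi=13, mid=6, arr[mid]=29 -> 29 < 47, search right half
lo=7, hi=13, mid=10, arr[mid]=41 -> 41 < 47, search right half
lo=11, hi=13, mid=12, arr[mid]=48 -> 48 > 47, search left half
lo=11, hi=11, mid=11, arr[mid]=47 -> Found target at index 11!

Binary search finds 47 at index 11 after 4 comparisons. The search repeatedly halves the search space by comparing with the middle element.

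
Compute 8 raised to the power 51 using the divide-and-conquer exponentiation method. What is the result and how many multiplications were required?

Computing 8^51 by squaring (build up from 8^1; each line after the first costs one multiplication):

8^1 = 8
8^2 = (8^1)^2 = 8^2 = 64
8^3 = 8 * 8^2 = 8 * 64 = 512
8^6 = (8^3)^2 = 512^2 = 262144
8^12 = (8^6)^2 = 262144^2 = 68719476736
8^24 = (8^12)^2 = 68719476736^2 = 4722366482869645213696
8^25 = 8 * 8^24 = 8 * 4722366482869645213696 = 37778931862957161709568
8^50 = (8^25)^2 = 37778931862957161709568^2 = 1427247692705959881058285969449495136382746624
8^51 = 8 * 8^50 = 8 * 1427247692705959881058285969449495136382746624 = 11417981541647679048466287755595961091061972992

Result: 11417981541647679048466287755595961091061972992
Multiplications needed: 8 (8 lines after 8^1)

8^51 = 11417981541647679048466287755595961091061972992. Using exponentiation by squaring, this requires 8 multiplications. The key idea: if the exponent is even, square the half-power; if odd, multiply by the base once.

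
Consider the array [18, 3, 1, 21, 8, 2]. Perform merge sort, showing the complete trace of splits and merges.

Merge sort trace:

Split: [18, 3, 1, 21, 8, 2] -> [18, 3, 1] and [21, 8, 2]
  Split: [18, 3, 1] -> [18] and [3, 1]
    Split: [3, 1] -> [3] and [1]
    Merge: [3] + [1] -> [1, 3]
  Merge: [18] + [1, 3] -> [1, 3, 18]
  Split: [21, 8, 2] -> [21] and [8, 2]
    Split: [8, 2] -> [8] and [2]
    Merge: [8] + [2] -> [2, 8]
  Merge: [21] + [2, 8] -> [2, 8, 21]
Merge: [1, 3, 18] + [2, 8, 21] -> [1, 2, 3, 8, 18, 21]

Final sorted array: [1, 2, 3, 8, 18, 21]

The merge sort proceeds by recursively splitting the array and merging sorted halves.
After all merges, the sorted array is [1, 2, 3, 8, 18, 21].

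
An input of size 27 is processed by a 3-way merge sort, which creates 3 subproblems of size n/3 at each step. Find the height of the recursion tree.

For divide and conquer with division factor 3:

Problem sizes at each level:
Level 0: 27
Level 1: 9
Level 2: 3
Level 3: 1

The root is level 0 and the size-1 base case is level 3 (the tree spans levels 0 through 3, i.e. 4 levels counting the root), so the depth is the number of divisions: log_3(27) = 3

The recursion tree depth is log_3(27) = 3. At each level, the problem size is divided by 3, so it takes 3 divisions to reduce to a base case of size 1. The algorithm makes 3 recursive calls at each level.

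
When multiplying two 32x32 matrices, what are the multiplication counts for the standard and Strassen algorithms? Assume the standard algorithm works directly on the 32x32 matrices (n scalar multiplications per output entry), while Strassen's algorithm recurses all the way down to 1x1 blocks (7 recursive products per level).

Matrix multiplication for 32x32 matrices:

Standard algorithm: 32^3 = 32768 multiplications
Strassen's algorithm: 7^(log2(32)) = 7^5 = 16807 multiplications
Savings: 32768 - 16807 = 15961 multiplications

Standard: 32768 multiplications (32^3). Strassen: 16807 multiplications (7^5). Strassen reduces 8 recursive multiplications to 7 at each level.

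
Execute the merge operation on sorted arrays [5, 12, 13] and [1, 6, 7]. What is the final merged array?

Merging process:

Compare 5 vs 1: take 1 from right. Merged: [1]
Compare 5 vs 6: take 5 from left. Merged: [1, 5]
Compare 12 vs 6: take 6 from right. Merged: [1, 5, 6]
Compare 12 vs 7: take 7 from right. Merged: [1, 5, 6, 7]
Append remaining from left: [12, 13]. Merged: [1, 5, 6, 7, 12, 13]

Final merged array: [1, 5, 6, 7, 12, 13]
Total comparisons: 4

The merged array is [1, 5, 6, 7, 12, 13], requiring 4 comparisons. The merge step runs in O(n) time where n is the total number of elements.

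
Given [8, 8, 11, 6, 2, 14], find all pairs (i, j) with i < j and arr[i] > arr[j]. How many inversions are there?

Finding inversions in [8, 8, 11, 6, 2, 14]:

(0, 3): arr[0]=8 > arr[3]=6
(0, 4): arr[0]=8 > arr[4]=2
(1, 3): arr[1]=8 > arr[3]=6
(1, 4): arr[1]=8 > arr[4]=2
(2, 3): arr[2]=11 > arr[3]=6
(2, 4): arr[2]=11 > arr[4]=2
(3, 4): arr[3]=6 > arr[4]=2

Total inversions: 7

The array has 7 inversion(s): (0,3), (0,4), (1,3), (1,4), (2,3), (2,4), (3,4). Each pair (i,j) satisfies i < j and arr[i] > arr[j].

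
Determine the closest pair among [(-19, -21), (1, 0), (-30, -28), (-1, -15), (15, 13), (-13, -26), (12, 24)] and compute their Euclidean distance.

Computing all pairwise distances among 7 points:

d((-19, -21), (1, 0)) = 29.0
d((-19, -21), (-30, -28)) = 13.0384
d((-19, -21), (-1, -15)) = 18.9737
d((-19, -21), (15, 13)) = 48.0833
d((-19, -21), (-13, -26)) = 7.8102 <-- minimum
d((-19, -21), (12, 24)) = 54.6443
d((1, 0), (-30, -28)) = 41.7732
d((1, 0), (-1, -15)) = 15.1327
d((1, 0), (15, 13)) = 19.105
d((1, 0), (-13, -26)) = 29.5296
d((1, 0), (12, 24)) = 26.4008
d((-30, -28), (-1, -15)) = 31.7805
d((-30, -28), (15, 13)) = 60.8769
d((-30, -28), (-13, -26)) = 17.1172
d((-30, -28), (12, 24)) = 66.8431
d((-1, -15), (15, 13)) = 32.249
d((-1, -15), (-13, -26)) = 16.2788
d((-1, -15), (12, 24)) = 41.1096
d((15, 13), (-13, -26)) = 48.0104
d((15, 13), (12, 24)) = 11.4018
d((-13, -26), (12, 24)) = 55.9017

Closest pair: (-19, -21) and (-13, -26) with distance 7.8102

The closest pair is (-19, -21) and (-13, -26) with Euclidean distance 7.8102. For 7 points, brute-force pairwise comparison is shown above. For large n, the divide-and-conquer algorithm (sort by x, recurse on halves, check the dividing strip) achieves O(n log n).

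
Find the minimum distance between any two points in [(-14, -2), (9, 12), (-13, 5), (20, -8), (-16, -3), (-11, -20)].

Computing all pairwise distances among 6 points:

d((-14, -2), (9, 12)) = 26.9258
d((-14, -2), (-13, 5)) = 7.0711
d((-14, -2), (20, -8)) = 34.5254
d((-14, -2), (-16, -3)) = 2.2361 <-- minimum
d((-14, -2), (-11, -20)) = 18.2483
d((9, 12), (-13, 5)) = 23.0868
d((9, 12), (20, -8)) = 22.8254
d((9, 12), (-16, -3)) = 29.1548
d((9, 12), (-11, -20)) = 37.7359
d((-13, 5), (20, -8)) = 35.4683
d((-13, 5), (-16, -3)) = 8.544
d((-13, 5), (-11, -20)) = 25.0799
d((20, -8), (-16, -3)) = 36.3456
d((20, -8), (-11, -20)) = 33.2415
d((-16, -3), (-11, -20)) = 17.72

Closest pair: (-14, -2) and (-16, -3) with distance 2.2361

The closest pair is (-14, -2) and (-16, -3) with Euclidean distance 2.2361. For 6 points, brute-force pairwise comparison is shown above. For large n, the divide-and-conquer algorithm (sort by x, recurse on halves, check the dividing strip) achieves O(n log n).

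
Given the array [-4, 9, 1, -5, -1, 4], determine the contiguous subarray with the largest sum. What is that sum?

Using Kadane's algorithm on [-4, 9, 1, -5, -1, 4]:

Scanning through the array:
Position 1 (value 9): max_ending_here = 9, max_so_far = 9
Position 2 (value 1): max_ending_here = 10, max_so_far = 10
Position 3 (value -5): max_ending_here = 5, max_so_far = 10
Position 4 (value -1): max_ending_here = 4, max_so_far = 10
Position 5 (value 4): max_ending_here = 8, max_so_far = 10

Maximum subarray: [9, 1]
Maximum sum: 10

The maximum subarray is [9, 1] with sum 10. This subarray runs from index 1 to index 2.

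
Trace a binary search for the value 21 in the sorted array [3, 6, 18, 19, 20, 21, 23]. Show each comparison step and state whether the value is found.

Binary search for 21 in [3, 6, 18, 19, 20, 21, 23]:

lo=0, hi=6, mid=3, arr[mid]=19 -> 19 < 21, search right half
lo=4, hi=6, mid=5, arr[mid]=21 -> Found target at index 5!

Binary search finds 21 at index 5 after 2 comparisons. The search repeatedly halves the search space by comparing with the middle element.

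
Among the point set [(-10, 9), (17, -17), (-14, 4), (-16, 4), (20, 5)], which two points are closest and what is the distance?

Computing all pairwise distances among 5 points:

d((-10, 9), (17, -17)) = 37.4833
d((-10, 9), (-14, 4)) = 6.4031
d((-10, 9), (-16, 4)) = 7.8102
d((-10, 9), (20, 5)) = 30.2655
d((17, -17), (-14, 4)) = 37.4433
d((17, -17), (-16, 4)) = 39.1152
d((17, -17), (20, 5)) = 22.2036
d((-14, 4), (-16, 4)) = 2.0 <-- minimum
d((-14, 4), (20, 5)) = 34.0147
d((-16, 4), (20, 5)) = 36.0139

Closest pair: (-14, 4) and (-16, 4) with distance 2.0

The closest pair is (-14, 4) and (-16, 4) with Euclidean distance 2.0. For 5 points, brute-force pairwise comparison is shown above. For large n, the divide-and-conquer algorithm (sort by x, recurse on halves, check the dividing strip) achieves O(n log n).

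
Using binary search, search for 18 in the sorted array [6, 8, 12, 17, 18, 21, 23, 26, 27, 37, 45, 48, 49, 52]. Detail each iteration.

Binary search for 18 in [6, 8, 12, 17, 18, 21, 23, 26, 27, 37, 45, 48, 49, 52]:

lo=0, hi=13, mid=6, arr[mid]=23 -> 23 > 18, search left half
lo=0, hi=5, mid=2, arr[mid]=12 -> 12 < 18, search right half
lo=3, hi=5, mid=4, arr[mid]=18 -> Found target at index 4!

Binary search finds 18 at index 4 after 3 comparisons. The search repeatedly halves the search space by comparing with the middle element.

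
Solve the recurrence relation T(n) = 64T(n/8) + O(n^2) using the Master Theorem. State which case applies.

Master Theorem for T(n) = 64T(n/8) + O(n^2):

a = 64, b = 8, c = 2
log_b(a) = log_8(64) = 2.0000

Case 2: c = 2 = log_8(64) = 2.0000
T(n) = O(n^2 log n) = O(n^2 log n)

For T(n) = 64T(n/8) + O(n^2): log_8(64) = 2.0000. This is Case 2 of the Master Theorem (c = log_b(a), equal work at all levels), giving O(n^2 log n).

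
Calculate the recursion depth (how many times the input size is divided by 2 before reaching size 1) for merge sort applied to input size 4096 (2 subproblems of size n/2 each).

For divide and conquer with division factor 2:

Problem sizes at each level:
Level 0: 4096
Level 1: 2048
Level 2: 1024
Level 3: 512
Level 4: 256
Level 5: 128
Level 6: 64
Level 7: 32
Level 8: 16
Level 9: 8
Level 10: 4
Level 11: 2
Level 12: 1

The root is level 0 and the size-1 base case is level 12 (the tree spans levels 0 through 12, i.e. 13 levels counting the root), so the depth is the number of divisions: log_2(4096) = 12

The recursion tree depth is log_2(4096) = 12. At each level, the problem size is divided by 2, so it takes 12 divisions to reduce to a base case of size 1. The algorithm makes 2 recursive calls at each level.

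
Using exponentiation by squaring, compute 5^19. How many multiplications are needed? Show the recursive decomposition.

Computing 5^19 by squaring (build up from 5^1; each line after the first costs one multiplication):

5^1 = 5
5^2 = (5^1)^2 = 5^2 = 25
5^4 = (5^2)^2 = 25^2 = 625
5^8 = (5^4)^2 = 625^2 = 390625
5^9 = 5 * 5^8 = 5 * 390625 = 1953125
5^18 = (5^9)^2 = 1953125^2 = 3814697265625
5^19 = 5 * 5^18 = 5 * 3814697265625 = 19073486328125

Result: 19073486328125
Multiplications needed: 6 (6 lines after 5^1)

5^19 = 19073486328125. Using exponentiation by squaring, this requires 6 multiplications. The key idea: if the exponent is even, square the half-power; if odd, multiply by the base once.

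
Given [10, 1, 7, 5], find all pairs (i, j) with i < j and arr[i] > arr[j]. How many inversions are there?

Finding inversions in [10, 1, 7, 5]:

(0, 1): arr[0]=10 > arr[1]=1
(0, 2): arr[0]=10 > arr[2]=7
(0, 3): arr[0]=10 > arr[3]=5
(2, 3): arr[2]=7 > arr[3]=5

Total inversions: 4

The array has 4 inversion(s): (0,1), (0,2), (0,3), (2,3). Each pair (i,j) satisfies i < j and arr[i] > arr[j].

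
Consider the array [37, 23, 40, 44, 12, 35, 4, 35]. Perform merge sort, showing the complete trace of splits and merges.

Merge sort trace:

Split: [37, 23, 40, 44, 12, 35, 4, 35] -> [37, 23, 40, 44] and [12, 35, 4, 35]
  Split: [37, 23, 40, 44] -> [37, 23] and [40, 44]
    Split: [37, 23] -> [37] and [23]
    Merge: [37] + [23] -> [23, 37]
    Split: [40, 44] -> [40] and [44]
    Merge: [40] + [44] -> [40, 44]
  Merge: [23, 37] + [40, 44] -> [23, 37, 40, 44]
  Split: [12, 35, 4, 35] -> [12, 35] and [4, 35]
    Split: [12, 35] -> [12] and [35]
    Merge: [12] + [35] -> [12, 35]
    Split: [4, 35] -> [4] and [35]
    Merge: [4] + [35] -> [4, 35]
  Merge: [12, 35] + [4, 35] -> [4, 12, 35, 35]
Merge: [23, 37, 40, 44] + [4, 12, 35, 35] -> [4, 12, 23, 35, 35, 37, 40, 44]

Final sorted array: [4, 12, 23, 35, 35, 37, 40, 44]

The merge sort proceeds by recursively splitting the array and merging sorted halves.
After all merges, the sorted array is [4, 12, 23, 35, 35, 37, 40, 44].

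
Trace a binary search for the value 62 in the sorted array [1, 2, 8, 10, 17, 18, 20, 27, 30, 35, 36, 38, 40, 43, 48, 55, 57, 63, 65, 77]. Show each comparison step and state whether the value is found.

Binary search for 62 in [1, 2, 8, 10, 17, 18, 20, 27, 30, 35, 36, 38, 40, 43, 48, 55, 57, 63, 65, 77]:

lo=0, hi=19, mid=9, arr[mid]=35 -> 35 < 62, search right half
lo=10, hi=19, mid=14, arr[mid]=48 -> 48 < 62, search right half
lo=15, hi=19, mid=17, arr[mid]=63 -> 63 > 62, search left half
lo=15, hi=16, mid=15, arr[mid]=55 -> 55 < 62, search right half
lo=16, hi=16, mid=16, arr[mid]=57 -> 57 < 62, search right half
lo=17 > hi=16, target 62 not found

Binary search determines that 62 is not in the array after 5 comparisons. The search space was exhausted without finding the target.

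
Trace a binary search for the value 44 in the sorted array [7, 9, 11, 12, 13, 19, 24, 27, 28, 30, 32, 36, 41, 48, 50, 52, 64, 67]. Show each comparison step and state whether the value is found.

Binary search for 44 in [7, 9, 11, 12, 13, 19, 24, 27, 28, 30, 32, 36, 41, 48, 50, 52, 64, 67]:

lo=0, hi=17, mid=8, arr[mid]=28 -> 28 < 44, search right half
lo=9, hi=17, mid=13, arr[mid]=48 -> 48 > 44, search left half
lo=9, hi=12, mid=10, arr[mid]=32 -> 32 < 44, search right half
lo=11, hi=12, mid=11, arr[mid]=36 -> 36 < 44, search right half
lo=12, hi=12, mid=12, arr[mid]=41 -> 41 < 44, search right half
lo=13 > hi=12, target 44 not found

Binary search determines that 44 is not in the array after 5 comparisons. The search space was exhausted without finding the target.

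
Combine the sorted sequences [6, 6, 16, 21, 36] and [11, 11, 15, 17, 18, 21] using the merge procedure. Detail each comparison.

Merging process:

Compare 6 vs 11: take 6 from left. Merged: [6]
Compare 6 vs 11: take 6 from left. Merged: [6, 6]
Compare 16 vs 11: take 11 from right. Merged: [6, 6, 11]
Compare 16 vs 11: take 11 from right. Merged: [6, 6, 11, 11]
Compare 16 vs 15: take 15 from right. Merged: [6, 6, 11, 11, 15]
Compare 16 vs 17: take 16 from left. Merged: [6, 6, 11, 11, 15, 16]
Compare 21 vs 17: take 17 from right. Merged: [6, 6, 11, 11, 15, 16, 17]
Compare 21 vs 18: take 18 from right. Merged: [6, 6, 11, 11, 15, 16, 17, 18]
Compare 21 vs 21: take 21 from left. Merged: [6, 6, 11, 11, 15, 16, 17, 18, 21]
Compare 36 vs 21: take 21 from right. Merged: [6, 6, 11, 11, 15, 16, 17, 18, 21, 21]
Append remaining from left: [36]. Merged: [6, 6, 11, 11, 15, 16, 17, 18, 21, 21, 36]

Final merged array: [6, 6, 11, 11, 15, 16, 17, 18, 21, 21, 36]
Total comparisons: 10

The merged array is [6, 6, 11, 11, 15, 16, 17, 18, 21, 21, 36], requiring 10 comparisons. The merge step runs in O(n) time where n is the total number of elements.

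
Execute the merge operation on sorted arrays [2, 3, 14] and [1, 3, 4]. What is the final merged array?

Merging process:

Compare 2 vs 1: take 1 from right. Merged: [1]
Compare 2 vs 3: take 2 from left. Merged: [1, 2]
Compare 3 vs 3: take 3 from left. Merged: [1, 2, 3]
Compare 14 vs 3: take 3 from right. Merged: [1, 2, 3, 3]
Compare 14 vs 4: take 4 from right. Merged: [1, 2, 3, 3, 4]
Append remaining from left: [14]. Merged: [1, 2, 3, 3, 4, 14]

Final merged array: [1, 2, 3, 3, 4, 14]
Total comparisons: 5

The merged array is [1, 2, 3, 3, 4, 14], requiring 5 comparisons. The merge step runs in O(n) time where n is the total number of elements.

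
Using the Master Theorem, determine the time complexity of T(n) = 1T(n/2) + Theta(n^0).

Master Theorem for T(n) = 1T(n/2) + O(n^0):

a = 1, b = 2, c = 0
log_b(a) = log_2(1) = 0.0000

Case 2: c = 0 = log_2(1) = 0.0000
T(n) = O(n^0 log n) = O(log n)

For T(n) = 1T(n/2) + O(n^0): log_2(1) = 0.0000. This is Case 2 of the Master Theorem (c = log_b(a), equal work at all levels), giving O(log n).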